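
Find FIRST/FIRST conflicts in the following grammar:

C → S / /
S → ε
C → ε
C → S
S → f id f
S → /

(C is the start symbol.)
Yes. C → S '/' '/' / C → S on { '/', 'f' }; C → ε / C → S on { ε }

A FIRST/FIRST conflict occurs when two productions N → α and N → β for the same non-terminal have FIRST(α) ∩ FIRST(β) ≠ ∅ (with ε ∈ FIRST of a nullable right-hand side, so two nullable alternatives also conflict).

FIRST sets of the non-terminals at (or reachable through a nullable prefix from) the front of some alternative:
  FIRST(S) = { '/', 'f', ε }

Productions for C:
  C → S / /: FIRST = { '/', 'f' }
  C → ε: FIRST = { ε }
  C → S: FIRST = { '/', 'f', ε }
Productions for S:
  S → ε: FIRST = { ε }
  S → f id f: FIRST = { 'f' }
  S → /: FIRST = { '/' }

Conflict for C: C → S / / and C → S
  Overlap: { '/', 'f' }
Conflict for C: C → ε and C → S
  Overlap: { ε }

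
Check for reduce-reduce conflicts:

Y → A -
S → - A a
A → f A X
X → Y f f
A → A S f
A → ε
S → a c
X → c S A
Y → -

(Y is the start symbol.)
Augment with Y' → Y and build the canonical LR(0) collection (I0 = CLOSURE({[Y' → . Y]}), then GOTO on every symbol after a dot until no new states appear). It has 22 states:
  I0: { [A → . A S f], [A → . f A X], [A → .], [Y → . -], [Y → . A -], [Y' → . Y] }  — shift, reduce
  I1: { [Y → - .] }  — reduce
  I2: { [A → A . S f], [S → . - A a], [S → . a c], [Y → A . -] }  — shift
  I3: { [Y' → Y .] }  — accept
  I4: { [A → . A S f], [A → . f A X], [A → .], [A → f . A X] }  — shift, reduce
  I5: { [A → . A S f], [A → . f A X], [A → .], [A → A . S f], [A → f A . X], [S → . - A a], [S → . a c], [X → . Y f f], [X → . c S A], [Y → . -], [Y → . A -] }  — shift, reduce
  I6: { [A → . A S f], [A → . f A X], [A → .], [S → - . A a], [Y → - .] }  — shift, 2 reduces
  I7: { [A → A S . f] }  — shift
  I8: { [A → f A X .] }  — reduce
  I9: { [X → Y . f f] }  — shift
  I10: { [S → a . c] }  — shift
  I11: { [S → . - A a], [S → . a c], [X → c . S A] }  — shift
  I12: { [A → . A S f], [A → . f A X], [A → .], [S → - . A a] }  — shift, reduce
  I13: { [A → . A S f], [A → . f A X], [A → .], [X → c S . A] }  — shift, reduce
  I14: { [A → A . S f], [S → . - A a], [S → . a c], [X → c S A .] }  — shift, reduce
  I15: { [A → A . S f], [S → - A . a], [S → . - A a], [S → . a c] }  — shift
  I16: { [S → - A a .], [S → a . c] }  — shift, reduce
  I17: { [S → a c .] }  — reduce
  I18: { [X → Y f . f] }  — shift
  I19: { [X → Y f f .] }  — reduce
  I20: { [A → A S f .] }  — reduce
  I21: { [A → . A S f], [A → . f A X], [A → .], [S → - . A a], [Y → A - .] }  — shift, 2 reduces

I6 contains complete items [A → .], [Y → - .] — reduce-reduce conflict.
I21 contains complete items [A → .], [Y → A - .] — reduce-reduce conflict.

Answer: Yes — I6: [A → .] vs [Y → - .]; I21: [A → .] vs [Y → A - .]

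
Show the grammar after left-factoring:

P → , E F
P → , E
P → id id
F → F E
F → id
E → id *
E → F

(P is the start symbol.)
P → , E P'
P' → F
P' → ε
P → id id
F → F E
F → id
E → id *
E → F

Left-factoring transforms A → αβ₁ | αβ₂ into A → αA' and A' → β₁ | β₂
(α is the longest common prefix among the alternatives). Repeat until
no nonterminal has two alternatives with a common prefix.

Round 1: P has alternatives sharing prefix ', E'. Introduce P': P → , E P'
  Add: P' → F
  Add: P' → ε

No remaining common prefixes — done.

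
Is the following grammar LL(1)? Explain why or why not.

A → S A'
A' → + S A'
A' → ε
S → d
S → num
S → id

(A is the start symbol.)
Yes, the grammar is LL(1).

A grammar is LL(1) if for each non-terminal N with multiple productions, the predict sets of those productions are pairwise disjoint, where PREDICT(N → α) = (FIRST(α) \ {ε}) ∪ (FOLLOW(N) if α ⇒* ε).

Relevant sets:
  FOLLOW(A') = { $ }

For A':
  PREDICT(A' → '+' S A') = { '+' }
  PREDICT(A' → ε) = { $ }
For S:
  PREDICT(S → d) = { 'd' }
  PREDICT(S → num) = { 'num' }
  PREDICT(S → id) = { 'id' }
A has a single production, so nothing to check there.

All predict sets are disjoint. The grammar IS LL(1).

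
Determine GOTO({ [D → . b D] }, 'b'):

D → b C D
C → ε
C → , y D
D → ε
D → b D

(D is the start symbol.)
GOTO(I, 'b') = CLOSURE({ [A → αX.β] : [A → α.Xβ] ∈ I, X = 'b' })

Items with dot before 'b', with the dot advanced:
  [D → . b D] → [D → b . D]
Closure of the advanced items:
  [D → b . D] has the dot before D: add [D → . b C D], [D → .], [D → . b D]

GOTO = { [D → . b C D], [D → . b D], [D → .], [D → b . D] }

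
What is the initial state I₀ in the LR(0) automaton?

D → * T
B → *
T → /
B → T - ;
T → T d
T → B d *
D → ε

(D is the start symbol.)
First, augment the grammar with D' → D
I₀ = CLOSURE({ [D' → . D] }):
  [D' → . D] has the dot before D: add [D → . * T], [D → .]
No further items can be added.

I₀ = { [D → . * T], [D → .], [D' → . D] }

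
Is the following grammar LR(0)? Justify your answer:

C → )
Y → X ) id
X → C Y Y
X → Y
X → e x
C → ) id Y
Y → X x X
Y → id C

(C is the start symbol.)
No. Shift-reduce conflict between [C → ) .] and [C → ) . id Y]

Augment with C' → C and build the canonical LR(0) collection (I0 = CLOSURE({[C' → . C]}), then GOTO on every symbol after a dot until no new states appear). It has 18 states:
  I0: { [C → . ) id Y], [C → . )], [C' → . C] }  — shift
  I1: { [C → ) . id Y], [C → ) .] }  — shift, reduce
  I2: { [C' → C .] }  — accept
  I3: { [C → ) id . Y], [C → . ) id Y], [C → . )], [X → . C Y Y], [X → . Y], [X → . e x], [Y → . X ) id], [Y → . X x X], [Y → . id C] }  — shift
  I4: { [C → . ) id Y], [C → . )], [X → . C Y Y], [X → . Y], [X → . e x], [X → C . Y Y], [Y → . X ) id], [Y → . X x X], [Y → . id C] }  — shift
  I5: { [Y → X . ) id], [Y → X . x X] }  — shift
  I6: { [C → ) id Y .], [X → Y .] }  — 2 reduces
  I7: { [X → e . x] }  — shift
  I8: { [C → . ) id Y], [C → . )], [Y → id . C] }  — shift
  I9: { [Y → id C .] }  — reduce
  I10: { [X → e x .] }  — reduce
  I11: { [Y → X ) . id] }  — shift
  I12: { [C → . ) id Y], [C → . )], [X → . C Y Y], [X → . Y], [X → . e x], [Y → . X ) id], [Y → . X x X], [Y → . id C], [Y → X x . X] }  — shift
  I13: { [Y → X . ) id], [Y → X . x X], [Y → X x X .] }  — shift, reduce
  I14: { [X → Y .] }  — reduce
  I15: { [Y → X ) id .] }  — reduce
  I16: { [C → . ) id Y], [C → . )], [X → . C Y Y], [X → . Y], [X → . e x], [X → C Y . Y], [X → Y .], [Y → . X ) id], [Y → . X x X], [Y → . id C] }  — shift, reduce
  I17: { [X → C Y Y .], [X → Y .] }  — 2 reduces

Conflict in state I1:
  Shift-reduce conflict between [C → ) .] and [C → ) . id Y]
So the grammar is NOT LR(0).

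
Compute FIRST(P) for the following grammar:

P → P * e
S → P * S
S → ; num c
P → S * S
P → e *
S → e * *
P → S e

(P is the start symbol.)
{ ';', 'e' }

To compute FIRST(P), examine every production with P on the left-hand side, reading each right-hand side left to right until a non-nullable symbol is reached.

FIRST sets of the other non-terminals involved (by the same procedure, iterated to a fixed point):
  FIRST(S) = { ';', 'e' }

From P → P * e:
  - P is the symbol being defined: contributes nothing new
    P is not nullable, so stop
From P → S * S:
  - S is a non-terminal: add FIRST(S) \ {ε} = { ';', 'e' }
    S is not nullable, so stop
From P → e *:
  - e is a terminal: add 'e' and stop
From P → S e:
  - S is a non-terminal: add FIRST(S) \ {ε} = { ';', 'e' }
    S is not nullable, so stop

Collecting: FIRST(P) = { ';', 'e' }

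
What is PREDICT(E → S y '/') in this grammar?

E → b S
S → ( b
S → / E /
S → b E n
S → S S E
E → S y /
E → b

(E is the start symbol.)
{ '(', '/', 'b' }

PREDICT(E → S y '/') = (FIRST(RHS) \ {ε}) ∪ (FOLLOW(E) if ε ∈ FIRST(RHS), i.e. RHS ⇒* ε)
FIRST(S) = { '(', '/', 'b' }
FIRST(S y '/') = { '(', '/', 'b' }
ε ∉ FIRST(S y '/'), so FOLLOW(E) is not added.
PREDICT(E → S y '/') = { '(', '/', 'b' }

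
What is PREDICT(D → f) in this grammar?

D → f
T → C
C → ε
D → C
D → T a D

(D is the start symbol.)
{ 'f' }

PREDICT(D → f) = (FIRST(RHS) \ {ε}) ∪ (FOLLOW(D) if ε ∈ FIRST(RHS), i.e. RHS ⇒* ε)
FIRST(f) = { 'f' }
ε ∉ FIRST(f), so FOLLOW(D) is not added.
PREDICT(D → f) = { 'f' }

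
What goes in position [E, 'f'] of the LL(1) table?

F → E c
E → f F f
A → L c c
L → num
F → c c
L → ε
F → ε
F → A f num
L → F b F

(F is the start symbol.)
E → f F f

To find M[E, 'f'], we find productions for E where 'f' is in the predict set (PREDICT(N → α) = (FIRST(α) \ {ε}) ∪ (FOLLOW(N) if α ⇒* ε)).

E → f F f: PREDICT = { 'f' }
  'f' is in predict set, so this production goes in M[E, 'f']

M[E, 'f'] = E → f F f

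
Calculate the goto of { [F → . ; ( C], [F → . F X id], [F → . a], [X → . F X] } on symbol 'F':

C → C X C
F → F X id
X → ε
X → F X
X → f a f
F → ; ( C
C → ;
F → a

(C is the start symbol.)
{ [F → . ; ( C], [F → . F X id], [F → . a], [F → F . X id], [X → . F X], [X → . f a f], [X → .], [X → F . X] }

GOTO(I, 'F') = CLOSURE({ [A → αX.β] : [A → α.Xβ] ∈ I, X = 'F' })

Items with dot before 'F', with the dot advanced:
  [F → . F X id] → [F → F . X id]
  [X → . F X] → [X → F . X]
Closure of the advanced items:
  [F → F . X id] has the dot before X: add [X → .], [X → . F X], [X → . f a f]
  [X → . F X] has the dot before F: add [F → . F X id], [F → . ; ( C], [F → . a]

GOTO = { [F → . ; ( C], [F → . F X id], [F → . a], [F → F . X id], [X → . F X], [X → . f a f], [X → .], [X → F . X] }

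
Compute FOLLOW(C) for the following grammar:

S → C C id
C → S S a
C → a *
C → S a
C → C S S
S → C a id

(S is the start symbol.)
To compute FOLLOW(C), find every occurrence of C on a right-hand side N → α C β: add FIRST(β) \ {ε}, and if β is empty or nullable also add FOLLOW(N). Iterate to a fixed point.

In S → C C id: C is followed by C id, add FIRST(C id) \ {ε} = { 'a' }
In S → C C id: C is followed by id, add FIRST(id) \ {ε} = { 'id' }
In C → C S S: C is followed by S S, add FIRST(S S) \ {ε} = { 'a' }
In S → C a id: C is followed by a id, add FIRST(a id) \ {ε} = { 'a' }

Taking the union: FOLLOW(C) = { 'a', 'id' }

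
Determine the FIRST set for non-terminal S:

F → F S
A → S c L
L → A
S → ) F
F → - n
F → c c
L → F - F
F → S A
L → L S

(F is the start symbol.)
From S → ) F:
  - ')' is a terminal: add ')' and stop

Collecting: FIRST(S) = { ')' }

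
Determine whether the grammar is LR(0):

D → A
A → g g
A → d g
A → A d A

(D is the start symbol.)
No. Shift-reduce conflict between [D → A .] and [A → A . d A]

A grammar is LR(0) if no state in the canonical LR(0) collection has:
  - both a shift item (dot before a terminal) and a complete item (shift-reduce conflict), or
  - two or more complete items (reduce-reduce conflict; the accept item [D' → D .] counts as a complete item here).

Augment with D' → D and build the canonical LR(0) collection (I0 = CLOSURE({[D' → . D]}), then GOTO on every symbol after a dot until no new states appear). It has 9 states:
  I0: { [A → . A d A], [A → . d g], [A → . g g], [D → . A], [D' → . D] }  — shift
  I1: { [A → A . d A], [D → A .] }  — shift, reduce
  I2: { [D' → D .] }  — accept
  I3: { [A → d . g] }  — shift
  I4: { [A → g . g] }  — shift
  I5: { [A → g g .] }  — reduce
  I6: { [A → d g .] }  — reduce
  I7: { [A → . A d A], [A → . d g], [A → . g g], [A → A d . A] }  — shift
  I8: { [A → A . d A], [A → A d A .] }  — shift, reduce

Conflict in state I1:
  Shift-reduce conflict between [D → A .] and [A → A . d A]
So the grammar is NOT LR(0).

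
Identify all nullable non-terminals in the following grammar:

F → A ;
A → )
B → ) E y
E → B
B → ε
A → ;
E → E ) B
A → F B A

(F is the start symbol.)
A non-terminal is nullable if it can derive ε (the empty string): either it has an ε-production, or it has a production whose right-hand side consists entirely of nullable non-terminals.

ε-productions: B → ε
So B is immediately nullable.
E → B: every symbol on the right is nullable, so E is nullable too.
No further non-terminal can be added: every production for the remaining non-terminals contains a terminal or a non-nullable non-terminal.
Nullable = { 'B', 'E' }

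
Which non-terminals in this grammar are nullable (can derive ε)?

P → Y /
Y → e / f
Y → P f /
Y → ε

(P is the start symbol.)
ε-productions: Y → ε
So Y is immediately nullable.
No further non-terminal can be added: every production for the remaining non-terminals contains a terminal or a non-nullable non-terminal.
Nullable = { 'Y' }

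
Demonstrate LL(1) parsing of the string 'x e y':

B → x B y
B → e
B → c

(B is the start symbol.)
LL(1) parsing maintains a stack (initially the start symbol over $) and the input. At each step: if the stack top is a terminal, match it against the current input token; if it is a non-terminal N, replace it with the RHS of M[N, lookahead] (the unique production whose predict set contains the lookahead).

Stack is shown with the top on the left.

Stack    Input    Action
------------------------
B $      x e y $  output B → x B y
x B y $  x e y $  match 'x'
B y $    e y $    output B → e
e y $    e y $    match 'e'
y $      y $      match 'y'
$        $        accept

The string is accepted.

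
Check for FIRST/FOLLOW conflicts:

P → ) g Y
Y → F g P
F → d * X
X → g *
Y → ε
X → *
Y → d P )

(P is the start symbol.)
No FIRST/FOLLOW conflicts.

Nullable non-terminals: Y.
FIRST sets used below: FIRST(F) = { 'd' }

Y: nullable alternative(s) Y → ε; FOLLOW(Y) = { $, ')' }
  Y → F g P: FIRST \ {ε} = { 'd' } — disjoint from FOLLOW(Y)
  Y → ε: FIRST \ {ε} = { } — this is the only nullable alternative, skip
  Y → d P ): FIRST \ {ε} = { 'd' } — disjoint from FOLLOW(Y)

F, P, X have no nullable alternative, so no FIRST/FOLLOW check is needed there.

No FIRST/FOLLOW conflicts found.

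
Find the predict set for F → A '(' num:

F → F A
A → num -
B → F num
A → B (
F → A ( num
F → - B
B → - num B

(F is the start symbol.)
{ '-', 'num' }

PREDICT(F → A '(' num) = (FIRST(RHS) \ {ε}) ∪ (FOLLOW(F) if ε ∈ FIRST(RHS), i.e. RHS ⇒* ε)
FIRST(A) = { '-', 'num' }
FIRST(A '(' num) = { '-', 'num' }
ε ∉ FIRST(A '(' num), so FOLLOW(F) is not added.
PREDICT(F → A '(' num) = { '-', 'num' }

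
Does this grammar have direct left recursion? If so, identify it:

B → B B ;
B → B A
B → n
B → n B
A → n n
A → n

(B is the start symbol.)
Yes, B is left-recursive

Direct left recursion occurs when N → N α for some non-terminal N (the right-hand side begins with the left-hand side itself).

B → B B ;: LEFT RECURSIVE (starts with B)
B → B A: LEFT RECURSIVE (starts with B)
B → n: starts with n
B → n B: starts with n
A → n n: starts with n
A → n: starts with n

The grammar has direct left recursion on: B.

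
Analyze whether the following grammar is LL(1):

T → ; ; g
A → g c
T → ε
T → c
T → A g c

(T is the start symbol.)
Relevant sets:
  FIRST(A) = { 'g' }
  FOLLOW(T) = { $ }

For T:
  PREDICT(T → ';' ';' g) = { ';' }
  PREDICT(T → ε) = { $ }
  PREDICT(T → c) = { 'c' }
  PREDICT(T → A g c) = { 'g' }
A has a single production, so nothing to check there.

All predict sets are disjoint. The grammar IS LL(1).

Answer: Yes, the grammar is LL(1).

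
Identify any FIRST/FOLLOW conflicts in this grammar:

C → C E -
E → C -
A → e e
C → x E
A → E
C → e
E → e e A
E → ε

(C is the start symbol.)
Yes. E → C '-' with FOLLOW(E) on { 'e', 'x' }; E → e e A with FOLLOW(E) on { 'e' }; A → e e with FOLLOW(A) on { 'e' }

A FIRST/FOLLOW conflict occurs when a non-terminal N has a nullable alternative N → β (β ⇒* ε) and another alternative N → α with FIRST(α) ∩ FOLLOW(N) ≠ ∅: on such a lookahead the parser cannot decide between expanding α and letting N vanish via β.

Nullable non-terminals: A, E.
FIRST sets used below: FIRST(E) = { 'e', 'x', ε }, FIRST(C) = { 'e', 'x' }

A: nullable alternative(s) A → E; FOLLOW(A) = { $, '-', 'e', 'x' }
  A → e e: FIRST \ {ε} = { 'e' } — overlaps FOLLOW(A) on { 'e' }: CONFLICT
  A → E: FIRST \ {ε} = { 'e', 'x' } — this is the only nullable alternative, skip

E: nullable alternative(s) E → ε; FOLLOW(E) = { $, '-', 'e', 'x' }
  E → C -: FIRST \ {ε} = { 'e', 'x' } — overlaps FOLLOW(E) on { 'e', 'x' }: CONFLICT
  E → e e A: FIRST \ {ε} = { 'e' } — overlaps FOLLOW(E) on { 'e' }: CONFLICT
  E → ε: FIRST \ {ε} = { } — this is the only nullable alternative, skip

C has no nullable alternative, so no FIRST/FOLLOW check is needed there.

So the grammar has 3 FIRST/FOLLOW conflicts (marked CONFLICT above).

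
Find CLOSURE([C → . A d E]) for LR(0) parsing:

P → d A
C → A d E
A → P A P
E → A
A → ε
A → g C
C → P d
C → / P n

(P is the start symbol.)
{ [A → . P A P], [A → . g C], [A → .], [C → . A d E], [P → . d A] }

To compute CLOSURE, for each item [A → α.Bβ] where B is a non-terminal, add [B → .γ] for all productions B → γ; repeat for the newly added items until nothing changes.

Start with: [C → . A d E]
  [C → . A d E] has the dot before A: add [A → . P A P], [A → .], [A → . g C]
  [A → . P A P] has the dot before P: add [P → . d A]
No further items can be added.

CLOSURE = { [A → . P A P], [A → . g C], [A → .], [C → . A d E], [P → . d A] }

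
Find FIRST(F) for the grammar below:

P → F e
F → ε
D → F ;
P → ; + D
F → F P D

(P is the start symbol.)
{ ';', 'e', ε }

To compute FIRST(F), examine every production with F on the left-hand side, reading each right-hand side left to right until a non-nullable symbol is reached.

FIRST sets of the other non-terminals involved (by the same procedure, iterated to a fixed point):
  FIRST(P) = { ';', 'e' }

From F → ε:
  - ε-production, so ε ∈ FIRST(F)
From F → F P D:
  - F is the symbol being defined: contributes nothing new
    F is nullable, so continue to the next symbol
  - P is a non-terminal: add FIRST(P) \ {ε} = { ';', 'e' }
    P is not nullable, so stop

Collecting: FIRST(F) = { ';', 'e', ε }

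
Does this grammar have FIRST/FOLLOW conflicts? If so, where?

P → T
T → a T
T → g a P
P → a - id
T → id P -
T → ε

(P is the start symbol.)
No FIRST/FOLLOW conflicts.

Nullable non-terminals: P, T.
FIRST sets used below: FIRST(T) = { 'a', 'g', 'id', ε }

P: nullable alternative(s) P → T; FOLLOW(P) = { $, '-' }
  P → T: FIRST \ {ε} = { 'a', 'g', 'id' } — this is the only nullable alternative, skip
  P → a - id: FIRST \ {ε} = { 'a' } — disjoint from FOLLOW(P)

T: nullable alternative(s) T → ε; FOLLOW(T) = { $, '-' }
  T → a T: FIRST \ {ε} = { 'a' } — disjoint from FOLLOW(T)
  T → g a P: FIRST \ {ε} = { 'g' } — disjoint from FOLLOW(T)
  T → id P -: FIRST \ {ε} = { 'id' } — disjoint from FOLLOW(T)
  T → ε: FIRST \ {ε} = { } — this is the only nullable alternative, skip

No FIRST/FOLLOW conflicts found.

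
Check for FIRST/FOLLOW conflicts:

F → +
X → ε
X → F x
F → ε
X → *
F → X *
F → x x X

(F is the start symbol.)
Yes. F → X '*' with FOLLOW(F) on { 'x' }; F → x x X with FOLLOW(F) on { 'x' }; X → F x with FOLLOW(X) on { '*', 'x' }; X → '*' with FOLLOW(X) on { '*' }

Nullable non-terminals: F, X.
FIRST sets used below: FIRST(X) = { '*', '+', 'x', ε }, FIRST(F) = { '*', '+', 'x', ε }

F: nullable alternative(s) F → ε; FOLLOW(F) = { $, 'x' }
  F → +: FIRST \ {ε} = { '+' } — disjoint from FOLLOW(F)
  F → ε: FIRST \ {ε} = { } — this is the only nullable alternative, skip
  F → X *: FIRST \ {ε} = { '*', '+', 'x' } — overlaps FOLLOW(F) on { 'x' }: CONFLICT
  F → x x X: FIRST \ {ε} = { 'x' } — overlaps FOLLOW(F) on { 'x' }: CONFLICT

X: nullable alternative(s) X → ε; FOLLOW(X) = { $, '*', 'x' }
  X → ε: FIRST \ {ε} = { } — this is the only nullable alternative, skip
  X → F x: FIRST \ {ε} = { '*', '+', 'x' } — overlaps FOLLOW(X) on { '*', 'x' }: CONFLICT
  X → *: FIRST \ {ε} = { '*' } — overlaps FOLLOW(X) on { '*' }: CONFLICT

So the grammar has 4 FIRST/FOLLOW conflicts (marked CONFLICT above).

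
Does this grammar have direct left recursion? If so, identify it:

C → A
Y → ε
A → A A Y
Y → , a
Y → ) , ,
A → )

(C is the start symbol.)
Yes, A is left-recursive

Direct left recursion occurs when N → N α for some non-terminal N (the right-hand side begins with the left-hand side itself).

C → A: starts with A
Y → ε: starts with ε
A → A A Y: LEFT RECURSIVE (starts with A)
Y → , a: starts with ','
Y → ) , ,: starts with ')'
A → ): starts with ')'

The grammar has direct left recursion on: A.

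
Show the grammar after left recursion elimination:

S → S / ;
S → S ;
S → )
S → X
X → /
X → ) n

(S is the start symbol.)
S is directly left-recursive. The standard transformation for
  A → A α₁ | ... | A α_m | β₁ | ... | β_n
is
  A  → β₁ A' | ... | β_n A'
  A' → α₁ A' | ... | α_m A' | ε

S → ) becomes S → ) S'
S → X becomes S → X S'
S → S / ; becomes S' → / ; S'
S → S ; becomes S' → ; S'
Add S' → ε

Productions for other non-terminals are unchanged:
  X → /
  X → ) n

Resulting grammar:
S → ) S'
S → X S'
S' → / ; S'
S' → ; S'
S' → ε
X → /
X → ) n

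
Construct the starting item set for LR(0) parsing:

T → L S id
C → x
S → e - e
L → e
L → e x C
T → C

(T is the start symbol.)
First, augment the grammar with T' → T
I₀ = CLOSURE({ [T' → . T] }):
  [T' → . T] has the dot before T: add [T → . L S id], [T → . C]
  [T → . L S id] has the dot before L: add [L → . e], [L → . e x C]
  [T → . C] has the dot before C: add [C → . x]
No further items can be added.

I₀ = { [C → . x], [L → . e x C], [L → . e], [T → . C], [T → . L S id], [T' → . T] }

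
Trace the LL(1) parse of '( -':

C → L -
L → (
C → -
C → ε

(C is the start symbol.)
LL(1) parsing maintains a stack (initially the start symbol over $) and the input. At each step: if the stack top is a terminal, match it against the current input token; if it is a non-terminal N, replace it with the RHS of M[N, lookahead] (the unique production whose predict set contains the lookahead).

Stack is shown with the top on the left.

Stack  Input  Action
--------------------
C $    ( - $  output C → L -
L - $  ( - $  output L → (
( - $  ( - $  match '('
- $    - $    match '-'
$      $      accept

The string is accepted.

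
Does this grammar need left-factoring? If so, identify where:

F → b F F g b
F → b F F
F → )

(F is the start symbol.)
Yes, F has productions with common prefix 'b F F'

Left-factoring is needed when two productions for the same non-terminal
share a common prefix on the right-hand side.

Productions for F:
  F → b F F g b
  F → b F F
  F → )

Found common prefix 'b F F' in productions for F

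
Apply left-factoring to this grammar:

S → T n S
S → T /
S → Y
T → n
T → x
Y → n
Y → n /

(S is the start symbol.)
S → T S'
S' → n S
S' → /
S → Y
T → n
T → x
Y → n Y'
Y' → ε
Y' → /

Left-factoring transforms A → αβ₁ | αβ₂ into A → αA' and A' → β₁ | β₂
(α is the longest common prefix among the alternatives). Repeat until
no nonterminal has two alternatives with a common prefix.

Round 1: S has alternatives sharing prefix 'T'. Introduce S': S → T S'
  Add: S' → n S
  Add: S' → /

Round 2: Y has alternatives sharing prefix 'n'. Introduce Y': Y → n Y'
  Add: Y' → ε
  Add: Y' → /

No remaining common prefixes — done.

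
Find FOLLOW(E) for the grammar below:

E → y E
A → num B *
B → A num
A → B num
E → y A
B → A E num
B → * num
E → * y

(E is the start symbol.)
{ $, 'num' }

To compute FOLLOW(E), find every occurrence of E on a right-hand side N → α E β: add FIRST(β) \ {ε}, and if β is empty or nullable also add FOLLOW(N). Iterate to a fixed point.

E is the start symbol, so $ ∈ FOLLOW(E).
In E → y E: E is at the end; this adds FOLLOW(E) to itself — nothing new
In B → A E num: E is followed by num, add FIRST(num) \ {ε} = { 'num' }

Taking the union: FOLLOW(E) = { $, 'num' }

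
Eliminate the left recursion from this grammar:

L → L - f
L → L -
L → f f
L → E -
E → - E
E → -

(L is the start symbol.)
L is directly left-recursive. The standard transformation for
  A → A α₁ | ... | A α_m | β₁ | ... | β_n
is
  A  → β₁ A' | ... | β_n A'
  A' → α₁ A' | ... | α_m A' | ε

L → f f becomes L → f f L'
L → E - becomes L → E - L'
L → L - f becomes L' → - f L'
L → L - becomes L' → - L'
Add L' → ε

Productions for other non-terminals are unchanged:
  E → - E
  E → -

Resulting grammar:
L → f f L'
L → E - L'
L' → - f L'
L' → - L'
L' → ε
E → - E
E → -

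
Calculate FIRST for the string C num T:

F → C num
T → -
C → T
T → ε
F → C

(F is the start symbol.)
{ '-', 'num' }

FIRST sets of the non-terminals involved (from the grammar, by fixed-point iteration):
  FIRST(C) = { '-', ε }

To compute FIRST(C num T), process the symbols left to right:
Symbol C is a non-terminal. Add FIRST(C) \ {ε} = { '-' }
C is nullable (ε ∈ FIRST(C)), continue to the next symbol.
Symbol num is a terminal. Add 'num' and stop.
FIRST(C num T) = { '-', 'num' }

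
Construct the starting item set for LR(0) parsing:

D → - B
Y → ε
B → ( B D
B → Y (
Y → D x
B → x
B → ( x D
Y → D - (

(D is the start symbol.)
{ [D → . - B], [D' → . D] }

First, augment the grammar with D' → D
I₀ = CLOSURE({ [D' → . D] }):
  [D' → . D] has the dot before D: add [D → . - B]
No further items can be added.

I₀ = { [D → . - B], [D' → . D] }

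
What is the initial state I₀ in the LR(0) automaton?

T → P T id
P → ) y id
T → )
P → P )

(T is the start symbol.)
{ [P → . ) y id], [P → . P )], [T → . )], [T → . P T id], [T' → . T] }

First, augment the grammar with T' → T
I₀ = CLOSURE({ [T' → . T] }):
  [T' → . T] has the dot before T: add [T → . P T id], [T → . )]
  [T → . P T id] has the dot before P: add [P → . ) y id], [P → . P )]
No further items can be added.

I₀ = { [P → . ) y id], [P → . P )], [T → . )], [T → . P T id], [T' → . T] }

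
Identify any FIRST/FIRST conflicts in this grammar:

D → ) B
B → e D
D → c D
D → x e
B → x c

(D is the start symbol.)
Productions for D:
  D → ) B: FIRST = { ')' }
  D → c D: FIRST = { 'c' }
  D → x e: FIRST = { 'x' }
Productions for B:
  B → e D: FIRST = { 'e' }
  B → x c: FIRST = { 'x' }

All alternatives of each non-terminal have pairwise disjoint FIRST sets.

Answer: No FIRST/FIRST conflicts.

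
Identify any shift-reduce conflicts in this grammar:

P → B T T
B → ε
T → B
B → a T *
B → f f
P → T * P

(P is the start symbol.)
Augment with P' → P and build the canonical LR(0) collection (I0 = CLOSURE({[P' → . P]}), then GOTO on every symbol after a dot until no new states appear). It has 14 states:
  I0: { [B → . a T *], [B → . f f], [B → .], [P → . B T T], [P → . T * P], [P' → . P], [T → . B] }  — shift, reduce
  I1: { [B → . a T *], [B → . f f], [B → .], [P → B . T T], [T → . B], [T → B .] }  — shift, 2 reduces
  I2: { [P' → P .] }  — accept
  I3: { [P → T . * P] }  — shift
  I4: { [B → . a T *], [B → . f f], [B → .], [B → a . T *], [T → . B] }  — shift, reduce
  I5: { [B → f . f] }  — shift
  I6: { [B → f f .] }  — reduce
  I7: { [T → B .] }  — reduce
  I8: { [B → a T . *] }  — shift
  I9: { [B → a T * .] }  — reduce
  I10: { [B → . a T *], [B → . f f], [B → .], [P → . B T T], [P → . T * P], [P → T * . P], [T → . B] }  — shift, reduce
  I11: { [P → T * P .] }  — reduce
  I12: { [B → . a T *], [B → . f f], [B → .], [P → B T . T], [T → . B] }  — shift, reduce
  I13: { [P → B T T .] }  — reduce

I0 contains reduce item [B → .] and shift items [B → . a T *], [B → . f f] — shift-reduce conflict.
I1 contains reduce items [B → .], [T → B .] and shift items [B → . a T *], [B → . f f] — shift-reduce conflict.
I4 contains reduce item [B → .] and shift items [B → . a T *], [B → . f f] — shift-reduce conflict.
I10 contains reduce item [B → .] and shift items [B → . a T *], [B → . f f] — shift-reduce conflict.
I12 contains reduce item [B → .] and shift items [B → . a T *], [B → . f f] — shift-reduce conflict.

Answer: Yes — I0: [B → .] vs [B → . a T *]; I1: [B → .] vs [B → . a T *]; I4: [B → .] vs [B → . a T *]; I10: [B → .] vs [B → . a T *]; I12: [B → .] vs [B → . a T *]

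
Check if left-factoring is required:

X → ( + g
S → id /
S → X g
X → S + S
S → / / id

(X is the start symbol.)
Left-factoring is needed when two productions for the same non-terminal
share a common prefix on the right-hand side.

Productions for X:
  X → ( + g
  X → S + S
Productions for S:
  S → id /
  S → X g
  S → / / id

No common prefixes found.

Answer: No, left-factoring is not needed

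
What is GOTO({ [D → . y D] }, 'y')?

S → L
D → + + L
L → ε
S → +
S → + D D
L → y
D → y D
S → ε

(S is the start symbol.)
{ [D → . + + L], [D → . y D], [D → y . D] }

GOTO(I, 'y') = CLOSURE({ [A → αX.β] : [A → α.Xβ] ∈ I, X = 'y' })

Items with dot before 'y', with the dot advanced:
  [D → . y D] → [D → y . D]
Closure of the advanced items:
  [D → y . D] has the dot before D: add [D → . + + L], [D → . y D]

GOTO = { [D → . + + L], [D → . y D], [D → y . D] }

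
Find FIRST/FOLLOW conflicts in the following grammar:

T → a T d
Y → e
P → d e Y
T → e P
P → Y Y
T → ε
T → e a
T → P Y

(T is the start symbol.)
Nullable non-terminals: T.
FIRST sets used below: FIRST(P) = { 'd', 'e' }

T: nullable alternative(s) T → ε; FOLLOW(T) = { $, 'd' }
  T → a T d: FIRST \ {ε} = { 'a' } — disjoint from FOLLOW(T)
  T → e P: FIRST \ {ε} = { 'e' } — disjoint from FOLLOW(T)
  T → ε: FIRST \ {ε} = { } — this is the only nullable alternative, skip
  T → e a: FIRST \ {ε} = { 'e' } — disjoint from FOLLOW(T)
  T → P Y: FIRST \ {ε} = { 'd', 'e' } — overlaps FOLLOW(T) on { 'd' }: CONFLICT

P, Y have no nullable alternative, so no FIRST/FOLLOW check is needed there.

So the grammar has 1 FIRST/FOLLOW conflict (marked CONFLICT above).

Answer: Yes. T → P Y with FOLLOW(T) on { 'd' }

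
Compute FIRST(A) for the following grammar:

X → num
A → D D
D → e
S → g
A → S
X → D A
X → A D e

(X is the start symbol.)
{ 'e', 'g' }

To compute FIRST(A), examine every production with A on the left-hand side, reading each right-hand side left to right until a non-nullable symbol is reached.

FIRST sets of the other non-terminals involved (by the same procedure, iterated to a fixed point):
  FIRST(D) = { 'e' }
  FIRST(S) = { 'g' }

From A → D D:
  - D is a non-terminal: add FIRST(D) \ {ε} = { 'e' }
    D is not nullable, so stop
From A → S:
  - S is a non-terminal: add FIRST(S) \ {ε} = { 'g' }
    S is not nullable, so stop

Collecting: FIRST(A) = { 'e', 'g' }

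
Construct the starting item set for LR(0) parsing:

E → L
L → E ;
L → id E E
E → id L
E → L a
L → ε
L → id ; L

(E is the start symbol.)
First, augment the grammar with E' → E
I₀ = CLOSURE({ [E' → . E] }):
  [E' → . E] has the dot before E: add [E → . L], [E → . id L], [E → . L a]
  [E → . L] has the dot before L: add [L → . E ;], [L → . id E E], [L → .], [L → . id ; L]
No further items can be added.

I₀ = { [E → . L a], [E → . L], [E → . id L], [E' → . E], [L → . E ;], [L → . id ; L], [L → . id E E], [L → .] }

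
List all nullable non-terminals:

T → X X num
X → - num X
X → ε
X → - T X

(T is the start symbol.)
A non-terminal is nullable if it can derive ε (the empty string): either it has an ε-production, or it has a production whose right-hand side consists entirely of nullable non-terminals.

ε-productions: X → ε
So X is immediately nullable.
No further non-terminal can be added: every production for the remaining non-terminals contains a terminal or a non-nullable non-terminal.
Nullable = { 'X' }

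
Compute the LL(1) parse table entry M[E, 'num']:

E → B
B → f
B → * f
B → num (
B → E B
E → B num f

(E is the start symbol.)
E → B, E → B num f

To find M[E, 'num'], we find productions for E where 'num' is in the predict set (PREDICT(N → α) = (FIRST(α) \ {ε}) ∪ (FOLLOW(N) if α ⇒* ε)).

Relevant sets:
  FIRST(B) = { '*', 'f', 'num' }

E → B: PREDICT = { '*', 'f', 'num' }
  'num' is in predict set, so this production goes in M[E, 'num']
E → B num f: PREDICT = { '*', 'f', 'num' }
  'num' is in predict set, so this production goes in M[E, 'num']

M[E, 'num'] = E → B, E → B num f  (a multiply-defined cell — the grammar is not LL(1))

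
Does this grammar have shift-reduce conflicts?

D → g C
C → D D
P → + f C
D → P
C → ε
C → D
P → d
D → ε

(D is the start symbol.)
Yes — I0: [D → .] vs [D → . g C]; I5: [C → .] vs [D → . g C]; I7: [C → D .] vs [D → . g C]; I9: [C → .] vs [D → . g C]

A shift-reduce conflict occurs when an LR(0) state has both:
  - a complete (reduce) item [A → α .] (dot at the end), and
  - a shift item [B → β . c γ] (dot before a terminal).

Augment with D' → D and build the canonical LR(0) collection (I0 = CLOSURE({[D' → . D]}), then GOTO on every symbol after a dot until no new states appear). It has 11 states:
  I0: { [D → . P], [D → . g C], [D → .], [D' → . D], [P → . + f C], [P → . d] }  — shift, reduce
  I1: { [P → + . f C] }  — shift
  I2: { [D' → D .] }  — accept
  I3: { [D → P .] }  — reduce
  I4: { [P → d .] }  — reduce
  I5: { [C → . D D], [C → . D], [C → .], [D → . P], [D → . g C], [D → .], [D → g . C], [P → . + f C], [P → . d] }  — shift, 2 reduces
  I6: { [D → g C .] }  — reduce
  I7: { [C → D . D], [C → D .], [D → . P], [D → . g C], [D → .], [P → . + f C], [P → . d] }  — shift, 2 reduces
  I8: { [C → D D .] }  — reduce
  I9: { [C → . D D], [C → . D], [C → .], [D → . P], [D → . g C], [D → .], [P → + f . C], [P → . + f C], [P → . d] }  — shift, 2 reduces
  I10: { [P → + f C .] }  — reduce

I0 contains reduce item [D → .] and shift items [D → . g C], [P → . + f C], [P → . d] — shift-reduce conflict.
I5 contains reduce items [C → .], [D → .] and shift items [D → . g C], [P → . + f C], [P → . d] — shift-reduce conflict.
I7 contains reduce items [C → D .], [D → .] and shift items [D → . g C], [P → . + f C], [P → . d] — shift-reduce conflict.
I9 contains reduce items [C → .], [D → .] and shift items [D → . g C], [P → . + f C], [P → . d] — shift-reduce conflict.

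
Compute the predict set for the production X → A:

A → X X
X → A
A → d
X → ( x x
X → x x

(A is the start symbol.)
PREDICT(X → A) = (FIRST(RHS) \ {ε}) ∪ (FOLLOW(X) if ε ∈ FIRST(RHS), i.e. RHS ⇒* ε)
FIRST(A) = { '(', 'd', 'x' }
FIRST(A) = { '(', 'd', 'x' }
ε ∉ FIRST(A), so FOLLOW(X) is not added.
PREDICT(X → A) = { '(', 'd', 'x' }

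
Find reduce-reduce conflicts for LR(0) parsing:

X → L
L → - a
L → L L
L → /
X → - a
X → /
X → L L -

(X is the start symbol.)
A reduce-reduce conflict occurs when an LR(0) state has two complete items [A → α .] and [B → β .] — both call for a reduction, and with no lookahead the parser cannot choose between them.

Augment with X' → X and build the canonical LR(0) collection (I0 = CLOSURE({[X' → . X]}), then GOTO on every symbol after a dot until no new states appear). It has 12 states:
  I0: { [L → . - a], [L → . /], [L → . L L], [X → . - a], [X → . /], [X → . L L -], [X → . L], [X' → . X] }  — shift
  I1: { [L → - . a], [X → - . a] }  — shift
  I2: { [L → / .], [X → / .] }  — 2 reduces
  I3: { [L → . - a], [L → . /], [L → . L L], [L → L . L], [X → L . L -], [X → L .] }  — shift, reduce
  I4: { [X' → X .] }  — accept
  I5: { [L → - . a] }  — shift
  I6: { [L → / .] }  — reduce
  I7: { [L → . - a], [L → . /], [L → . L L], [L → L . L], [L → L L .], [X → L L . -] }  — shift, reduce
  I8: { [L → - . a], [X → L L - .] }  — shift, reduce
  I9: { [L → . - a], [L → . /], [L → . L L], [L → L . L], [L → L L .] }  — shift, reduce
  I10: { [L → - a .] }  — reduce
  I11: { [L → - a .], [X → - a .] }  — 2 reduces

I2 contains complete items [L → / .], [X → / .] — reduce-reduce conflict.
I11 contains complete items [L → - a .], [X → - a .] — reduce-reduce conflict.

Answer: Yes — I2: [L → / .] vs [X → / .]; I11: [L → - a .] vs [X → - a .]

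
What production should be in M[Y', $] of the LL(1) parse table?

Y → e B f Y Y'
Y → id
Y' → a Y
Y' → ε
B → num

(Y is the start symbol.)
Y' → ε

To find M[Y', $], we find productions for Y' where $ is in the predict set (PREDICT(N → α) = (FIRST(α) \ {ε}) ∪ (FOLLOW(N) if α ⇒* ε)).

Relevant sets:
  FOLLOW(Y') = { $, 'a' }

Y' → a Y: PREDICT = { 'a' }
Y' → ε: PREDICT = { $, 'a' }
  $ is in predict set, so this production goes in M[Y', $]

M[Y', $] = Y' → ε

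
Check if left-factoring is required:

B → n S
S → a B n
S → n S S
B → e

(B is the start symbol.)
Left-factoring is needed when two productions for the same non-terminal
share a common prefix on the right-hand side.

Productions for B:
  B → n S
  B → e
Productions for S:
  S → a B n
  S → n S S

No common prefixes found.

Answer: No, left-factoring is not needed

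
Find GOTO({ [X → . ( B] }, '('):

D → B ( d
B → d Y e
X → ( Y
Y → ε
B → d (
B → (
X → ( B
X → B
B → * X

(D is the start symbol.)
{ [B → . (], [B → . * X], [B → . d (], [B → . d Y e], [X → ( . B] }

GOTO(I, '(') = CLOSURE({ [A → αX.β] : [A → α.Xβ] ∈ I, X = '(' })

Items with dot before '(', with the dot advanced:
  [X → . ( B] → [X → ( . B]
Closure of the advanced items:
  [X → ( . B] has the dot before B: add [B → . d Y e], [B → . d (], [B → . (], [B → . * X]

GOTO = { [B → . (], [B → . * X], [B → . d (], [B → . d Y e], [X → ( . B] }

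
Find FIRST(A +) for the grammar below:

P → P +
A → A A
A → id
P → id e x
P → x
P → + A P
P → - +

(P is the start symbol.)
FIRST sets of the non-terminals involved (from the grammar, by fixed-point iteration):
  FIRST(A) = { 'id' }

To compute FIRST(A +), process the symbols left to right:
Symbol A is a non-terminal. Add FIRST(A) \ {ε} = { 'id' }
A is not nullable (ε ∉ FIRST(A)), so stop here.
FIRST(A +) = { 'id' }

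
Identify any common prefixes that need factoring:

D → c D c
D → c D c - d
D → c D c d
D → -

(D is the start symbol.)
Yes, D has productions with common prefix 'c D c'

Left-factoring is needed when two productions for the same non-terminal
share a common prefix on the right-hand side.

Productions for D:
  D → c D c
  D → c D c - d
  D → c D c d
  D → -

Found common prefix 'c D c' in productions for D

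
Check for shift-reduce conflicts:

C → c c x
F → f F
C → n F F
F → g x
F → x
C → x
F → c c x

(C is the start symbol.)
No shift-reduce conflicts

A shift-reduce conflict occurs when an LR(0) state has both:
  - a complete (reduce) item [A → α .] (dot at the end), and
  - a shift item [B → β . c γ] (dot before a terminal).

Augment with C' → C and build the canonical LR(0) collection (I0 = CLOSURE({[C' → . C]}), then GOTO on every symbol after a dot until no new states appear). It has 17 states:
  I0: { [C → . c c x], [C → . n F F], [C → . x], [C' → . C] }  — shift
  I1: { [C' → C .] }  — accept
  I2: { [C → c . c x] }  — shift
  I3: { [C → n . F F], [F → . c c x], [F → . f F], [F → . g x], [F → . x] }  — shift
  I4: { [C → x .] }  — reduce
  I5: { [C → n F . F], [F → . c c x], [F → . f F], [F → . g x], [F → . x] }  — shift
  I6: { [F → c . c x] }  — shift
  I7: { [F → . c c x], [F → . f F], [F → . g x], [F → . x], [F → f . F] }  — shift
  I8: { [F → g . x] }  — shift
  I9: { [F → x .] }  — reduce
  I10: { [F → g x .] }  — reduce
  I11: { [F → f F .] }  — reduce
  I12: { [F → c c . x] }  — shift
  I13: { [F → c c x .] }  — reduce
  I14: { [C → n F F .] }  — reduce
  I15: { [C → c c . x] }  — shift
  I16: { [C → c c x .] }  — reduce

No state contains both a complete item and a shift item.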